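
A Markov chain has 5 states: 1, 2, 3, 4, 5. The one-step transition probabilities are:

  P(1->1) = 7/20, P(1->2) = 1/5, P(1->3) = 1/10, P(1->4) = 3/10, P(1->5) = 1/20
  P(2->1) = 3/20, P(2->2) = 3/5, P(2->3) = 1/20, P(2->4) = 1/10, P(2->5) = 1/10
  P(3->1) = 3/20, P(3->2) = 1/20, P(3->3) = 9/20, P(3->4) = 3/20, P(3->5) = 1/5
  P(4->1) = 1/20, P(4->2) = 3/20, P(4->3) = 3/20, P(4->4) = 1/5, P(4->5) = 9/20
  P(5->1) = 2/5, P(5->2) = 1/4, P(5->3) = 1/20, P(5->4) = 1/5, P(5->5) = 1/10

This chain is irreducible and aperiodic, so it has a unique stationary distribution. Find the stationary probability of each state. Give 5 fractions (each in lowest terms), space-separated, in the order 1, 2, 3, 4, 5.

Answer: 14443/66679 19922/66679 8818/66679 12347/66679 11149/66679

Derivation:
The stationary distribution satisfies pi = pi * P, i.e.:
  pi_1 = 7/20*pi_1 + 3/20*pi_2 + 3/20*pi_3 + 1/20*pi_4 + 2/5*pi_5
  pi_2 = 1/5*pi_1 + 3/5*pi_2 + 1/20*pi_3 + 3/20*pi_4 + 1/4*pi_5
  pi_3 = 1/10*pi_1 + 1/20*pi_2 + 9/20*pi_3 + 3/20*pi_4 + 1/20*pi_5
  pi_4 = 3/10*pi_1 + 1/10*pi_2 + 3/20*pi_3 + 1/5*pi_4 + 1/5*pi_5
  pi_5 = 1/20*pi_1 + 1/10*pi_2 + 1/5*pi_3 + 9/20*pi_4 + 1/10*pi_5
with normalization: pi_1 + pi_2 + pi_3 + pi_4 + pi_5 = 1.

Using the first 4 balance equations plus normalization, the linear system A*pi = b is:
  [-13/20, 3/20, 3/20, 1/20, 2/5] . pi = 0
  [1/5, -2/5, 1/20, 3/20, 1/4] . pi = 0
  [1/10, 1/20, -11/20, 3/20, 1/20] . pi = 0
  [3/10, 1/10, 3/20, -4/5, 1/5] . pi = 0
  [1, 1, 1, 1, 1] . pi = 1

Solving yields:
  pi_1 = 14443/66679
  pi_2 = 19922/66679
  pi_3 = 8818/66679
  pi_4 = 12347/66679
  pi_5 = 11149/66679

Verification (pi * P):
  14443/66679*7/20 + 19922/66679*3/20 + 8818/66679*3/20 + 12347/66679*1/20 + 11149/66679*2/5 = 14443/66679 = pi_1  (ok)
  14443/66679*1/5 + 19922/66679*3/5 + 8818/66679*1/20 + 12347/66679*3/20 + 11149/66679*1/4 = 19922/66679 = pi_2  (ok)
  14443/66679*1/10 + 19922/66679*1/20 + 8818/66679*9/20 + 12347/66679*3/20 + 11149/66679*1/20 = 8818/66679 = pi_3  (ok)
  14443/66679*3/10 + 19922/66679*1/10 + 8818/66679*3/20 + 12347/66679*1/5 + 11149/66679*1/5 = 12347/66679 = pi_4  (ok)
  14443/66679*1/20 + 19922/66679*1/10 + 8818/66679*1/5 + 12347/66679*9/20 + 11149/66679*1/10 = 11149/66679 = pi_5  (ok)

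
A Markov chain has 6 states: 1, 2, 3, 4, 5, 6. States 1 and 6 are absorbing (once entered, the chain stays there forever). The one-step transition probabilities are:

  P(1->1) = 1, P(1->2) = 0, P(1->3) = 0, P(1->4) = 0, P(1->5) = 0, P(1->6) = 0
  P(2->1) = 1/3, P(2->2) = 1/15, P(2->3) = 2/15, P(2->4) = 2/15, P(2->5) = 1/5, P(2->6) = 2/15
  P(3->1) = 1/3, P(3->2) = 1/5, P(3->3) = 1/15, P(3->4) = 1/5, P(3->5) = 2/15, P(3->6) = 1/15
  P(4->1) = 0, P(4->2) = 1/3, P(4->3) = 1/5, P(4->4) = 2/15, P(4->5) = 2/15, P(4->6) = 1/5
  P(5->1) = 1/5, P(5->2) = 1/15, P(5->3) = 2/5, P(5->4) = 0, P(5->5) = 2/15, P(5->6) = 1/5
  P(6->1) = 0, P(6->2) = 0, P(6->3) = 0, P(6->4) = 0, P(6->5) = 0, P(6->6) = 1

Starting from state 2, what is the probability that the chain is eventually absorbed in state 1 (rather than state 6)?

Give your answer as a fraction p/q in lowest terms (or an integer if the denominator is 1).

Answer: 15608/23765

Derivation:
Let a_i = P(absorbed in 1 | start in state i).
Boundary conditions: a_1 = 1, a_6 = 0.
For each transient state i, a_i = sum_j P(i->j) * a_j:
  a_2 = 1/3*a_1 + 1/15*a_2 + 2/15*a_3 + 2/15*a_4 + 1/5*a_5 + 2/15*a_6
  a_3 = 1/3*a_1 + 1/5*a_2 + 1/15*a_3 + 1/5*a_4 + 2/15*a_5 + 1/15*a_6
  a_4 = 0*a_1 + 1/3*a_2 + 1/5*a_3 + 2/15*a_4 + 2/15*a_5 + 1/5*a_6
  a_5 = 1/5*a_1 + 1/15*a_2 + 2/5*a_3 + 0*a_4 + 2/15*a_5 + 1/5*a_6

Substituting a_1 = 1 and a_6 = 0, rearrange to (I - Q) a = r where r[i] = P(i -> 1):
  [14/15, -2/15, -2/15, -1/5] . (a_2, a_3, a_4, a_5) = 1/3
  [-1/5, 14/15, -1/5, -2/15] . (a_2, a_3, a_4, a_5) = 1/3
  [-1/3, -1/5, 13/15, -2/15] . (a_2, a_3, a_4, a_5) = 0
  [-1/15, -2/5, 0, 13/15] . (a_2, a_3, a_4, a_5) = 1/5

Solving yields:
  a_2 = 15608/23765
  a_3 = 16441/23765
  a_4 = 11993/23765
  a_5 = 2039/3395

Starting state is 2, so the absorption probability is a_2 = 15608/23765.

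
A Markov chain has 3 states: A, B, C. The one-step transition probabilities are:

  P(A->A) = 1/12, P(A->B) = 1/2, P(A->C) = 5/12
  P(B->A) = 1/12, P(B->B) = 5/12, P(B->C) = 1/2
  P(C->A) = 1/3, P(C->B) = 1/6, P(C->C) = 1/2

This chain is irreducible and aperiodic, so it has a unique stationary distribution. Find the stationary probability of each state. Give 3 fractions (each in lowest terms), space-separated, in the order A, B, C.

The stationary distribution satisfies pi = pi * P, i.e.:
  pi_A = 1/12*pi_A + 1/12*pi_B + 1/3*pi_C
  pi_B = 1/2*pi_A + 5/12*pi_B + 1/6*pi_C
  pi_C = 5/12*pi_A + 1/2*pi_B + 1/2*pi_C
with normalization: pi_A + pi_B + pi_C = 1.

Using the first 2 balance equations plus normalization, the linear system A*pi = b is:
  [-11/12, 1/12, 1/3] . pi = 0
  [1/2, -7/12, 1/6] . pi = 0
  [1, 1, 1] . pi = 1

Solving yields:
  pi_A = 10/49
  pi_B = 46/147
  pi_C = 71/147

Verification (pi * P):
  10/49*1/12 + 46/147*1/12 + 71/147*1/3 = 10/49 = pi_A  (ok)
  10/49*1/2 + 46/147*5/12 + 71/147*1/6 = 46/147 = pi_B  (ok)
  10/49*5/12 + 46/147*1/2 + 71/147*1/2 = 71/147 = pi_C  (ok)

Answer: 10/49 46/147 71/147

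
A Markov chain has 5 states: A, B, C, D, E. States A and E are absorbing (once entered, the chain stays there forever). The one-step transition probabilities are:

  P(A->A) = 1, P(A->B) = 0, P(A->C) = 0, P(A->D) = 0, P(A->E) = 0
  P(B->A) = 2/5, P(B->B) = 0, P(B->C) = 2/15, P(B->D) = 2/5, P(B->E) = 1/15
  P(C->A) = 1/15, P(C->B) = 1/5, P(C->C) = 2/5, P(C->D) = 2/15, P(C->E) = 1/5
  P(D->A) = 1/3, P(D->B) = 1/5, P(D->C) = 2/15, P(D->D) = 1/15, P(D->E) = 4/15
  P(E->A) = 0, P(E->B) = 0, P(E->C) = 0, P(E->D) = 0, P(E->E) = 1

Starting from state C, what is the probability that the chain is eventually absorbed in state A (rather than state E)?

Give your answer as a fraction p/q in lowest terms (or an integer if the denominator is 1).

Let a_i = P(absorbed in A | start in state i).
Boundary conditions: a_A = 1, a_E = 0.
For each transient state i, a_i = sum_j P(i->j) * a_j:
  a_B = 2/5*a_A + 0*a_B + 2/15*a_C + 2/5*a_D + 1/15*a_E
  a_C = 1/15*a_A + 1/5*a_B + 2/5*a_C + 2/15*a_D + 1/5*a_E
  a_D = 1/3*a_A + 1/5*a_B + 2/15*a_C + 1/15*a_D + 4/15*a_E

Substituting a_A = 1 and a_E = 0, rearrange to (I - Q) a = r where r[i] = P(i -> A):
  [1, -2/15, -2/5] . (a_B, a_C, a_D) = 2/5
  [-1/5, 3/5, -2/15] . (a_B, a_C, a_D) = 1/15
  [-1/5, -2/15, 14/15] . (a_B, a_C, a_D) = 1/3

Solving yields:
  a_B = 177/256
  a_C = 15/32
  a_D = 293/512

Starting state is C, so the absorption probability is a_C = 15/32.

Answer: 15/32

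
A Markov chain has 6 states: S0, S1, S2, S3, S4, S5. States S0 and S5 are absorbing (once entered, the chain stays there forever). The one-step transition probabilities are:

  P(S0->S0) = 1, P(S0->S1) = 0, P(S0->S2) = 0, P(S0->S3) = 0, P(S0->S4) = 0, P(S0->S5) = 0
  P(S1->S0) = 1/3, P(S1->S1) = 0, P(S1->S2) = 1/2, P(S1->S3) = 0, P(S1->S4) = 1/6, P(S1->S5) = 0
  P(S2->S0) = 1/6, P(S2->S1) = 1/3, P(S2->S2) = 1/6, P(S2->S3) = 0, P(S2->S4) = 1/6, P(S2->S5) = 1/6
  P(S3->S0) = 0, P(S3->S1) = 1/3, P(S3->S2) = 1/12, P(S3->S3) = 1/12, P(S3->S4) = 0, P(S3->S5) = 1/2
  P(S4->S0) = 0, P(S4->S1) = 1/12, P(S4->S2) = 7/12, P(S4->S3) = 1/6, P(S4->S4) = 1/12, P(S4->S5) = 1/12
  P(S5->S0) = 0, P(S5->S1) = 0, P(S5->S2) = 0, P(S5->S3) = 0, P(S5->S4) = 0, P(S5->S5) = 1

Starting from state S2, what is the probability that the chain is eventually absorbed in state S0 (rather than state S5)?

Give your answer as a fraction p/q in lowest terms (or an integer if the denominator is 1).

Answer: 1229/2120

Derivation:
Let a_i = P(absorbed in S0 | start in state i).
Boundary conditions: a_S0 = 1, a_S5 = 0.
For each transient state i, a_i = sum_j P(i->j) * a_j:
  a_S1 = 1/3*a_S0 + 0*a_S1 + 1/2*a_S2 + 0*a_S3 + 1/6*a_S4 + 0*a_S5
  a_S2 = 1/6*a_S0 + 1/3*a_S1 + 1/6*a_S2 + 0*a_S3 + 1/6*a_S4 + 1/6*a_S5
  a_S3 = 0*a_S0 + 1/3*a_S1 + 1/12*a_S2 + 1/12*a_S3 + 0*a_S4 + 1/2*a_S5
  a_S4 = 0*a_S0 + 1/12*a_S1 + 7/12*a_S2 + 1/6*a_S3 + 1/12*a_S4 + 1/12*a_S5

Substituting a_S0 = 1 and a_S5 = 0, rearrange to (I - Q) a = r where r[i] = P(i -> S0):
  [1, -1/2, 0, -1/6] . (a_S1, a_S2, a_S3, a_S4) = 1/3
  [-1/3, 5/6, 0, -1/6] . (a_S1, a_S2, a_S3, a_S4) = 1/6
  [-1/3, -1/12, 11/12, 0] . (a_S1, a_S2, a_S3, a_S4) = 0
  [-1/12, -7/12, -1/6, 11/12] . (a_S1, a_S2, a_S3, a_S4) = 0

Solving yields:
  a_S1 = 747/1060
  a_S2 = 1229/2120
  a_S3 = 131/424
  a_S4 = 1037/2120

Starting state is S2, so the absorption probability is a_S2 = 1229/2120.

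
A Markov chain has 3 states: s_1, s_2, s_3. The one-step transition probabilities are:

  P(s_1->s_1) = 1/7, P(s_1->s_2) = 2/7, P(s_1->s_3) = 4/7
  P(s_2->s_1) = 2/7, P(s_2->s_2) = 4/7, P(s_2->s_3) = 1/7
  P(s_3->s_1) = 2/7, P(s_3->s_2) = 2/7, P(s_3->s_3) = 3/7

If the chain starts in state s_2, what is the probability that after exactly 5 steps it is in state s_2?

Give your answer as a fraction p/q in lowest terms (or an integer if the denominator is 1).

Answer: 6742/16807

Derivation:
Computing P^5 by repeated multiplication:
P^1 =
  s_1: [1/7, 2/7, 4/7]
  s_2: [2/7, 4/7, 1/7]
  s_3: [2/7, 2/7, 3/7]
P^2 =
  s_1: [13/49, 18/49, 18/49]
  s_2: [12/49, 22/49, 15/49]
  s_3: [12/49, 18/49, 19/49]
P^3 =
  s_1: [85/343, 134/343, 124/343]
  s_2: [86/343, 142/343, 115/343]
  s_3: [86/343, 134/343, 123/343]
P^4 =
  s_1: [601/2401, 954/2401, 846/2401]
  s_2: [600/2401, 970/2401, 831/2401]
  s_3: [600/2401, 954/2401, 121/343]
P^5 =
  s_1: [4201/16807, 6710/16807, 5896/16807]
  s_2: [4202/16807, 6742/16807, 5863/16807]
  s_3: [4202/16807, 6710/16807, 5895/16807]

(P^5)[s_2 -> s_2] = 6742/16807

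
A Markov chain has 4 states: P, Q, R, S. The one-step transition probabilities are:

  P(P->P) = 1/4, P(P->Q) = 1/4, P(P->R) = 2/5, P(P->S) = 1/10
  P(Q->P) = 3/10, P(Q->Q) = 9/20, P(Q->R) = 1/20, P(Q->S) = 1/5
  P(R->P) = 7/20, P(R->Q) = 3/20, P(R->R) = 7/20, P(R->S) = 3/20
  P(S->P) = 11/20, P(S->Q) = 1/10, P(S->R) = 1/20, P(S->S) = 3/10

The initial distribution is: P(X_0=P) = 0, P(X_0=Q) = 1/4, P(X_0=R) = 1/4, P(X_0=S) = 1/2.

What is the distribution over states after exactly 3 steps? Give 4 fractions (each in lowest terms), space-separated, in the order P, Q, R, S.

Answer: 433/1280 993/4000 97/400 5471/32000

Derivation:
Propagating the distribution step by step (d_{t+1} = d_t * P):
d_0 = (P=0, Q=1/4, R=1/4, S=1/2)
  d_1[P] = 0*1/4 + 1/4*3/10 + 1/4*7/20 + 1/2*11/20 = 7/16
  d_1[Q] = 0*1/4 + 1/4*9/20 + 1/4*3/20 + 1/2*1/10 = 1/5
  d_1[R] = 0*2/5 + 1/4*1/20 + 1/4*7/20 + 1/2*1/20 = 1/8
  d_1[S] = 0*1/10 + 1/4*1/5 + 1/4*3/20 + 1/2*3/10 = 19/80
d_1 = (P=7/16, Q=1/5, R=1/8, S=19/80)
  d_2[P] = 7/16*1/4 + 1/5*3/10 + 1/8*7/20 + 19/80*11/20 = 11/32
  d_2[Q] = 7/16*1/4 + 1/5*9/20 + 1/8*3/20 + 19/80*1/10 = 387/1600
  d_2[R] = 7/16*2/5 + 1/5*1/20 + 1/8*7/20 + 19/80*1/20 = 77/320
  d_2[S] = 7/16*1/10 + 1/5*1/5 + 1/8*3/20 + 19/80*3/10 = 139/800
d_2 = (P=11/32, Q=387/1600, R=77/320, S=139/800)
  d_3[P] = 11/32*1/4 + 387/1600*3/10 + 77/320*7/20 + 139/800*11/20 = 433/1280
  d_3[Q] = 11/32*1/4 + 387/1600*9/20 + 77/320*3/20 + 139/800*1/10 = 993/4000
  d_3[R] = 11/32*2/5 + 387/1600*1/20 + 77/320*7/20 + 139/800*1/20 = 97/400
  d_3[S] = 11/32*1/10 + 387/1600*1/5 + 77/320*3/20 + 139/800*3/10 = 5471/32000
d_3 = (P=433/1280, Q=993/4000, R=97/400, S=5471/32000)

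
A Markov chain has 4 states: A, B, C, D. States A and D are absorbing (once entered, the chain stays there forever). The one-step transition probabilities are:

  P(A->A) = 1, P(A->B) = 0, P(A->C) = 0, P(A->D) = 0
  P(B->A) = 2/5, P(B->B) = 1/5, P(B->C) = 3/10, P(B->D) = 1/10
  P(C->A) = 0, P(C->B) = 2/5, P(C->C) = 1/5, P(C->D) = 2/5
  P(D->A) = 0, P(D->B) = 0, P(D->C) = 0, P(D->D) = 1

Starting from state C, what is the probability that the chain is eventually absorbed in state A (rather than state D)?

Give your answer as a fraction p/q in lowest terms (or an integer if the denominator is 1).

Let a_i = P(absorbed in A | start in state i).
Boundary conditions: a_A = 1, a_D = 0.
For each transient state i, a_i = sum_j P(i->j) * a_j:
  a_B = 2/5*a_A + 1/5*a_B + 3/10*a_C + 1/10*a_D
  a_C = 0*a_A + 2/5*a_B + 1/5*a_C + 2/5*a_D

Substituting a_A = 1 and a_D = 0, rearrange to (I - Q) a = r where r[i] = P(i -> A):
  [4/5, -3/10] . (a_B, a_C) = 2/5
  [-2/5, 4/5] . (a_B, a_C) = 0

Solving yields:
  a_B = 8/13
  a_C = 4/13

Starting state is C, so the absorption probability is a_C = 4/13.

Answer: 4/13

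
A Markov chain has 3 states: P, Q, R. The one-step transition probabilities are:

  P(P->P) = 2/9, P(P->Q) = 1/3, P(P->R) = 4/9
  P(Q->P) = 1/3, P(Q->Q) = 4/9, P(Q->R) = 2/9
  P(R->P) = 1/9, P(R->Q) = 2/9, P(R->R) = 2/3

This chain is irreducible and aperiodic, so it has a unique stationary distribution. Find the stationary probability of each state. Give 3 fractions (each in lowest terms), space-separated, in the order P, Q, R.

The stationary distribution satisfies pi = pi * P, i.e.:
  pi_P = 2/9*pi_P + 1/3*pi_Q + 1/9*pi_R
  pi_Q = 1/3*pi_P + 4/9*pi_Q + 2/9*pi_R
  pi_R = 4/9*pi_P + 2/9*pi_Q + 2/3*pi_R
with normalization: pi_P + pi_Q + pi_R = 1.

Using the first 2 balance equations plus normalization, the linear system A*pi = b is:
  [-7/9, 1/3, 1/9] . pi = 0
  [1/3, -5/9, 2/9] . pi = 0
  [1, 1, 1] . pi = 1

Solving yields:
  pi_P = 11/54
  pi_Q = 17/54
  pi_R = 13/27

Verification (pi * P):
  11/54*2/9 + 17/54*1/3 + 13/27*1/9 = 11/54 = pi_P  (ok)
  11/54*1/3 + 17/54*4/9 + 13/27*2/9 = 17/54 = pi_Q  (ok)
  11/54*4/9 + 17/54*2/9 + 13/27*2/3 = 13/27 = pi_R  (ok)

Answer: 11/54 17/54 13/27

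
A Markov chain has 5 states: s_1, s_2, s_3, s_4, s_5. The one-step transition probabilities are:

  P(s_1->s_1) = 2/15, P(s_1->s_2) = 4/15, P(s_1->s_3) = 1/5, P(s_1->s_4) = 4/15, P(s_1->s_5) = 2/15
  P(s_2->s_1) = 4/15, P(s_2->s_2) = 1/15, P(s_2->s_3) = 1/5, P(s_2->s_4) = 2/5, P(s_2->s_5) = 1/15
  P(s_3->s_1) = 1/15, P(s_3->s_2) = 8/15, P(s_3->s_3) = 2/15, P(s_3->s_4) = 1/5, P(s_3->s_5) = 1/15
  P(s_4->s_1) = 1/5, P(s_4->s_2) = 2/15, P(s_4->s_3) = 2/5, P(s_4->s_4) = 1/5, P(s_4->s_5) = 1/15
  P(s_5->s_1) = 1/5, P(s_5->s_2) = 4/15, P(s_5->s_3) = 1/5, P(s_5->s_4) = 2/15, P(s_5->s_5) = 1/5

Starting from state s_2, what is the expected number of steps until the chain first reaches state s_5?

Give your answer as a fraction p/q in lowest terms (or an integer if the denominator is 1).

Answer: 74985/5884

Derivation:
Let h_i = expected steps to first reach s_5 from state i.
Boundary: h_s_5 = 0.
First-step equations for the other states:
  h_s_1 = 1 + 2/15*h_s_1 + 4/15*h_s_2 + 1/5*h_s_3 + 4/15*h_s_4 + 2/15*h_s_5
  h_s_2 = 1 + 4/15*h_s_1 + 1/15*h_s_2 + 1/5*h_s_3 + 2/5*h_s_4 + 1/15*h_s_5
  h_s_3 = 1 + 1/15*h_s_1 + 8/15*h_s_2 + 2/15*h_s_3 + 1/5*h_s_4 + 1/15*h_s_5
  h_s_4 = 1 + 1/5*h_s_1 + 2/15*h_s_2 + 2/5*h_s_3 + 1/5*h_s_4 + 1/15*h_s_5

Substituting h_s_5 = 0 and rearranging gives the linear system (I - Q) h = 1:
  [13/15, -4/15, -1/5, -4/15] . (h_s_1, h_s_2, h_s_3, h_s_4) = 1
  [-4/15, 14/15, -1/5, -2/5] . (h_s_1, h_s_2, h_s_3, h_s_4) = 1
  [-1/15, -8/15, 13/15, -1/5] . (h_s_1, h_s_2, h_s_3, h_s_4) = 1
  [-1/5, -2/15, -2/5, 4/5] . (h_s_1, h_s_2, h_s_3, h_s_4) = 1

Solving yields:
  h_s_1 = 35265/2942
  h_s_2 = 74985/5884
  h_s_3 = 37875/2942
  h_s_4 = 18840/1471

Starting state is s_2, so the expected hitting time is h_s_2 = 74985/5884.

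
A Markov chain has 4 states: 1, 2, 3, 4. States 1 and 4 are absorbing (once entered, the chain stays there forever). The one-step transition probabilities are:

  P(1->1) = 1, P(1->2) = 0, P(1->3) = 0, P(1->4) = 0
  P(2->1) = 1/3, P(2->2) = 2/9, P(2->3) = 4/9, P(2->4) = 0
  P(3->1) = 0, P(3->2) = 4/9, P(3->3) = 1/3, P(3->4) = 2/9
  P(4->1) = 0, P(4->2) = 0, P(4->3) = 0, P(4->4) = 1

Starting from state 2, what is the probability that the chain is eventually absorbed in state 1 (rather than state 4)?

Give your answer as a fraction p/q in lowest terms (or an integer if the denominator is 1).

Answer: 9/13

Derivation:
Let a_i = P(absorbed in 1 | start in state i).
Boundary conditions: a_1 = 1, a_4 = 0.
For each transient state i, a_i = sum_j P(i->j) * a_j:
  a_2 = 1/3*a_1 + 2/9*a_2 + 4/9*a_3 + 0*a_4
  a_3 = 0*a_1 + 4/9*a_2 + 1/3*a_3 + 2/9*a_4

Substituting a_1 = 1 and a_4 = 0, rearrange to (I - Q) a = r where r[i] = P(i -> 1):
  [7/9, -4/9] . (a_2, a_3) = 1/3
  [-4/9, 2/3] . (a_2, a_3) = 0

Solving yields:
  a_2 = 9/13
  a_3 = 6/13

Starting state is 2, so the absorption probability is a_2 = 9/13.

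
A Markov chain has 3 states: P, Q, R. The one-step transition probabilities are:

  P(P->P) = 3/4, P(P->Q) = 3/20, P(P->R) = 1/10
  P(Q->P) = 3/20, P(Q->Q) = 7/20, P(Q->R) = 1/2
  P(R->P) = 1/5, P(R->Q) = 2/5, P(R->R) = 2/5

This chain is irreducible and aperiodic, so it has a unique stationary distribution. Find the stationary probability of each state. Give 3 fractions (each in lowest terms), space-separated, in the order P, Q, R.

Answer: 19/46 13/46 7/23

Derivation:
The stationary distribution satisfies pi = pi * P, i.e.:
  pi_P = 3/4*pi_P + 3/20*pi_Q + 1/5*pi_R
  pi_Q = 3/20*pi_P + 7/20*pi_Q + 2/5*pi_R
  pi_R = 1/10*pi_P + 1/2*pi_Q + 2/5*pi_R
with normalization: pi_P + pi_Q + pi_R = 1.

Using the first 2 balance equations plus normalization, the linear system A*pi = b is:
  [-1/4, 3/20, 1/5] . pi = 0
  [3/20, -13/20, 2/5] . pi = 0
  [1, 1, 1] . pi = 1

Solving yields:
  pi_P = 19/46
  pi_Q = 13/46
  pi_R = 7/23

Verification (pi * P):
  19/46*3/4 + 13/46*3/20 + 7/23*1/5 = 19/46 = pi_P  (ok)
  19/46*3/20 + 13/46*7/20 + 7/23*2/5 = 13/46 = pi_Q  (ok)
  19/46*1/10 + 13/46*1/2 + 7/23*2/5 = 7/23 = pi_R  (ok)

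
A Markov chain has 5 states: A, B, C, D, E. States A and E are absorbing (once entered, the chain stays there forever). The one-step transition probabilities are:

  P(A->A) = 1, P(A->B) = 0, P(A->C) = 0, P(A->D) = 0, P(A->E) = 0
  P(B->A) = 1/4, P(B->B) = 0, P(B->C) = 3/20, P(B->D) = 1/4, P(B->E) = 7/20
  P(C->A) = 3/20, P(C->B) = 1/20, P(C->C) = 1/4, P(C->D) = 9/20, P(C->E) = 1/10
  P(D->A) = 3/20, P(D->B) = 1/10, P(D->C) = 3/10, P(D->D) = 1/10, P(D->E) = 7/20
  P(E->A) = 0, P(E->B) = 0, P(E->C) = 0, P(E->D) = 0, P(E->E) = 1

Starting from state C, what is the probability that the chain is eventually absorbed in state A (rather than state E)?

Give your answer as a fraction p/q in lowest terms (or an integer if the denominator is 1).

Let a_i = P(absorbed in A | start in state i).
Boundary conditions: a_A = 1, a_E = 0.
For each transient state i, a_i = sum_j P(i->j) * a_j:
  a_B = 1/4*a_A + 0*a_B + 3/20*a_C + 1/4*a_D + 7/20*a_E
  a_C = 3/20*a_A + 1/20*a_B + 1/4*a_C + 9/20*a_D + 1/10*a_E
  a_D = 3/20*a_A + 1/10*a_B + 3/10*a_C + 1/10*a_D + 7/20*a_E

Substituting a_A = 1 and a_E = 0, rearrange to (I - Q) a = r where r[i] = P(i -> A):
  [1, -3/20, -1/4] . (a_B, a_C, a_D) = 1/4
  [-1/20, 3/4, -9/20] . (a_B, a_C, a_D) = 3/20
  [-1/10, -3/10, 9/10] . (a_B, a_C, a_D) = 3/20

Solving yields:
  a_B = 13/32
  a_C = 85/192
  a_D = 23/64

Starting state is C, so the absorption probability is a_C = 85/192.

Answer: 85/192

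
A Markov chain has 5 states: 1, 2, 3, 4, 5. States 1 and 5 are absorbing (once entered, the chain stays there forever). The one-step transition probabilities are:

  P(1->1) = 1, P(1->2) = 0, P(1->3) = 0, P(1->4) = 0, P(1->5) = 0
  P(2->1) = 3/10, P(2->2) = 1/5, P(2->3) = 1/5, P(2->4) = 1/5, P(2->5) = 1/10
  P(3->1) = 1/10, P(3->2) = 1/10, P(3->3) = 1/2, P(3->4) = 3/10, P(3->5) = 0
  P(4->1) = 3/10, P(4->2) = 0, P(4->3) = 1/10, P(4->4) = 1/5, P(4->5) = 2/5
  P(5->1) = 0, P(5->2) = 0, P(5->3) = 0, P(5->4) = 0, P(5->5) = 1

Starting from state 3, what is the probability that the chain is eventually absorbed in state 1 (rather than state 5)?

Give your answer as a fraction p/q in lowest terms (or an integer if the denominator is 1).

Let a_i = P(absorbed in 1 | start in state i).
Boundary conditions: a_1 = 1, a_5 = 0.
For each transient state i, a_i = sum_j P(i->j) * a_j:
  a_2 = 3/10*a_1 + 1/5*a_2 + 1/5*a_3 + 1/5*a_4 + 1/10*a_5
  a_3 = 1/10*a_1 + 1/10*a_2 + 1/2*a_3 + 3/10*a_4 + 0*a_5
  a_4 = 3/10*a_1 + 0*a_2 + 1/10*a_3 + 1/5*a_4 + 2/5*a_5

Substituting a_1 = 1 and a_5 = 0, rearrange to (I - Q) a = r where r[i] = P(i -> 1):
  [4/5, -1/5, -1/5] . (a_2, a_3, a_4) = 3/10
  [-1/10, 1/2, -3/10] . (a_2, a_3, a_4) = 1/10
  [0, -1/10, 4/5] . (a_2, a_3, a_4) = 3/10

Solving yields:
  a_2 = 177/278
  a_3 = 83/139
  a_4 = 125/278

Starting state is 3, so the absorption probability is a_3 = 83/139.

Answer: 83/139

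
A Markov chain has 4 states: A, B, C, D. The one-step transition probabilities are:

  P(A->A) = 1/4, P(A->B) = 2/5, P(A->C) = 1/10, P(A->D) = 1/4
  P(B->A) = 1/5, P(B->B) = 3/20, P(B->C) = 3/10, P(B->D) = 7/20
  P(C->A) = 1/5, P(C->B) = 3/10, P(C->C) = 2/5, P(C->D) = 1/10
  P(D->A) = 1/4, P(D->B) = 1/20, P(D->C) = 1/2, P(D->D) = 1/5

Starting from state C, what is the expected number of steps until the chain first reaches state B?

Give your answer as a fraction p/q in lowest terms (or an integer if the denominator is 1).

Answer: 565/161

Derivation:
Let h_i = expected steps to first reach B from state i.
Boundary: h_B = 0.
First-step equations for the other states:
  h_A = 1 + 1/4*h_A + 2/5*h_B + 1/10*h_C + 1/4*h_D
  h_C = 1 + 1/5*h_A + 3/10*h_B + 2/5*h_C + 1/10*h_D
  h_D = 1 + 1/4*h_A + 1/20*h_B + 1/2*h_C + 1/5*h_D

Substituting h_B = 0 and rearranging gives the linear system (I - Q) h = 1:
  [3/4, -1/10, -1/4] . (h_A, h_C, h_D) = 1
  [-1/5, 3/5, -1/10] . (h_A, h_C, h_D) = 1
  [-1/4, -1/2, 4/5] . (h_A, h_C, h_D) = 1

Solving yields:
  h_A = 530/161
  h_C = 565/161
  h_D = 720/161

Starting state is C, so the expected hitting time is h_C = 565/161.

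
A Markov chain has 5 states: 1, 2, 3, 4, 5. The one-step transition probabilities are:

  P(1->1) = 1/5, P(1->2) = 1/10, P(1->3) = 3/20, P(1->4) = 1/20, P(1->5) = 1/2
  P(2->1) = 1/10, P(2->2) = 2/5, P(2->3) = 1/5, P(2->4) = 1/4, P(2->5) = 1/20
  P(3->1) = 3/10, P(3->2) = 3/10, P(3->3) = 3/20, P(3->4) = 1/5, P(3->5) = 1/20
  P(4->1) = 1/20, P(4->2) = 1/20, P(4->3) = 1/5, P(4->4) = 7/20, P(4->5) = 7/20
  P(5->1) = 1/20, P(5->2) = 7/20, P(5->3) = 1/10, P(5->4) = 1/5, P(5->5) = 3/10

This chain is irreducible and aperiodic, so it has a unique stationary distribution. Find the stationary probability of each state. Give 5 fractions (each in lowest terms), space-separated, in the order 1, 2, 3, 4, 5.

The stationary distribution satisfies pi = pi * P, i.e.:
  pi_1 = 1/5*pi_1 + 1/10*pi_2 + 3/10*pi_3 + 1/20*pi_4 + 1/20*pi_5
  pi_2 = 1/10*pi_1 + 2/5*pi_2 + 3/10*pi_3 + 1/20*pi_4 + 7/20*pi_5
  pi_3 = 3/20*pi_1 + 1/5*pi_2 + 3/20*pi_3 + 1/5*pi_4 + 1/10*pi_5
  pi_4 = 1/20*pi_1 + 1/4*pi_2 + 1/5*pi_3 + 7/20*pi_4 + 1/5*pi_5
  pi_5 = 1/2*pi_1 + 1/20*pi_2 + 1/20*pi_3 + 7/20*pi_4 + 3/10*pi_5
with normalization: pi_1 + pi_2 + pi_3 + pi_4 + pi_5 = 1.

Using the first 4 balance equations plus normalization, the linear system A*pi = b is:
  [-4/5, 1/10, 3/10, 1/20, 1/20] . pi = 0
  [1/10, -3/5, 3/10, 1/20, 7/20] . pi = 0
  [3/20, 1/5, -17/20, 1/5, 1/10] . pi = 0
  [1/20, 1/4, 1/5, -13/20, 1/5] . pi = 0
  [1, 1, 1, 1, 1] . pi = 1

Solving yields:
  pi_1 = 410/3369
  pi_2 = 287/1123
  pi_3 = 548/3369
  pi_4 = 257/1123
  pi_5 = 779/3369

Verification (pi * P):
  410/3369*1/5 + 287/1123*1/10 + 548/3369*3/10 + 257/1123*1/20 + 779/3369*1/20 = 410/3369 = pi_1  (ok)
  410/3369*1/10 + 287/1123*2/5 + 548/3369*3/10 + 257/1123*1/20 + 779/3369*7/20 = 287/1123 = pi_2  (ok)
  410/3369*3/20 + 287/1123*1/5 + 548/3369*3/20 + 257/1123*1/5 + 779/3369*1/10 = 548/3369 = pi_3  (ok)
  410/3369*1/20 + 287/1123*1/4 + 548/3369*1/5 + 257/1123*7/20 + 779/3369*1/5 = 257/1123 = pi_4  (ok)
  410/3369*1/2 + 287/1123*1/20 + 548/3369*1/20 + 257/1123*7/20 + 779/3369*3/10 = 779/3369 = pi_5  (ok)

Answer: 410/3369 287/1123 548/3369 257/1123 779/3369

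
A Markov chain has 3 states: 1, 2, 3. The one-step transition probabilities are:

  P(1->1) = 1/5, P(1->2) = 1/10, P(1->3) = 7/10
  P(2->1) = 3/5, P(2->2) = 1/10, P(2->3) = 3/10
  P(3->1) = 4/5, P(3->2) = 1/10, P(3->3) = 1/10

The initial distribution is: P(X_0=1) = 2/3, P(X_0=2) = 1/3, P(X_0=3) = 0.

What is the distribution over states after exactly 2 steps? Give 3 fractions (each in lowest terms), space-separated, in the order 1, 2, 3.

Propagating the distribution step by step (d_{t+1} = d_t * P):
d_0 = (1=2/3, 2=1/3, 3=0)
  d_1[1] = 2/3*1/5 + 1/3*3/5 + 0*4/5 = 1/3
  d_1[2] = 2/3*1/10 + 1/3*1/10 + 0*1/10 = 1/10
  d_1[3] = 2/3*7/10 + 1/3*3/10 + 0*1/10 = 17/30
d_1 = (1=1/3, 2=1/10, 3=17/30)
  d_2[1] = 1/3*1/5 + 1/10*3/5 + 17/30*4/5 = 29/50
  d_2[2] = 1/3*1/10 + 1/10*1/10 + 17/30*1/10 = 1/10
  d_2[3] = 1/3*7/10 + 1/10*3/10 + 17/30*1/10 = 8/25
d_2 = (1=29/50, 2=1/10, 3=8/25)

Answer: 29/50 1/10 8/25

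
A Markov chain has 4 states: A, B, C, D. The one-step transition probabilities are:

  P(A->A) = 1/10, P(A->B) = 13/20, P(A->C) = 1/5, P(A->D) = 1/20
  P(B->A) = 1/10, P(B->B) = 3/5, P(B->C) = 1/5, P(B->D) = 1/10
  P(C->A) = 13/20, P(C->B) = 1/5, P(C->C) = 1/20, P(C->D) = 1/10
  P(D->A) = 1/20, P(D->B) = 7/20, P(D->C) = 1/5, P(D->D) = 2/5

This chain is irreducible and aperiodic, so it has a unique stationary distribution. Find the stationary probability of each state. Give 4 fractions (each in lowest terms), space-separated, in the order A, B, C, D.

The stationary distribution satisfies pi = pi * P, i.e.:
  pi_A = 1/10*pi_A + 1/10*pi_B + 13/20*pi_C + 1/20*pi_D
  pi_B = 13/20*pi_A + 3/5*pi_B + 1/5*pi_C + 7/20*pi_D
  pi_C = 1/5*pi_A + 1/5*pi_B + 1/20*pi_C + 1/5*pi_D
  pi_D = 1/20*pi_A + 1/10*pi_B + 1/10*pi_C + 2/5*pi_D
with normalization: pi_A + pi_B + pi_C + pi_D = 1.

Using the first 3 balance equations plus normalization, the linear system A*pi = b is:
  [-9/10, 1/10, 13/20, 1/20] . pi = 0
  [13/20, -2/5, 1/5, 7/20] . pi = 0
  [1/5, 1/5, -19/20, 1/5] . pi = 0
  [1, 1, 1, 1] . pi = 1

Solving yields:
  pi_A = 1214/6417
  pi_B = 3257/6417
  pi_C = 4/23
  pi_D = 830/6417

Verification (pi * P):
  1214/6417*1/10 + 3257/6417*1/10 + 4/23*13/20 + 830/6417*1/20 = 1214/6417 = pi_A  (ok)
  1214/6417*13/20 + 3257/6417*3/5 + 4/23*1/5 + 830/6417*7/20 = 3257/6417 = pi_B  (ok)
  1214/6417*1/5 + 3257/6417*1/5 + 4/23*1/20 + 830/6417*1/5 = 4/23 = pi_C  (ok)
  1214/6417*1/20 + 3257/6417*1/10 + 4/23*1/10 + 830/6417*2/5 = 830/6417 = pi_D  (ok)

Answer: 1214/6417 3257/6417 4/23 830/6417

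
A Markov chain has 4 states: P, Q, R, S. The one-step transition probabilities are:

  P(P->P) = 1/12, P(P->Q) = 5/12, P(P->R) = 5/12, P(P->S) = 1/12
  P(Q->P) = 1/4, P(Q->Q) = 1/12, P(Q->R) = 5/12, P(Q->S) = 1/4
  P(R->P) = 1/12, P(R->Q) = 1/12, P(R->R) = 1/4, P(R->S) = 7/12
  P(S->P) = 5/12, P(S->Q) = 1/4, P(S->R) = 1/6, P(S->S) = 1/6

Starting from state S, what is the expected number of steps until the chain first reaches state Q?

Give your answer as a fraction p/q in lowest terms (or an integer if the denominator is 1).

Let h_i = expected steps to first reach Q from state i.
Boundary: h_Q = 0.
First-step equations for the other states:
  h_P = 1 + 1/12*h_P + 5/12*h_Q + 5/12*h_R + 1/12*h_S
  h_R = 1 + 1/12*h_P + 1/12*h_Q + 1/4*h_R + 7/12*h_S
  h_S = 1 + 5/12*h_P + 1/4*h_Q + 1/6*h_R + 1/6*h_S

Substituting h_Q = 0 and rearranging gives the linear system (I - Q) h = 1:
  [11/12, -5/12, -1/12] . (h_P, h_R, h_S) = 1
  [-1/12, 3/4, -7/12] . (h_P, h_R, h_S) = 1
  [-5/12, -1/6, 5/6] . (h_P, h_R, h_S) = 1

Solving yields:
  h_P = 172/47
  h_R = 228/47
  h_S = 4

Starting state is S, so the expected hitting time is h_S = 4.

Answer: 4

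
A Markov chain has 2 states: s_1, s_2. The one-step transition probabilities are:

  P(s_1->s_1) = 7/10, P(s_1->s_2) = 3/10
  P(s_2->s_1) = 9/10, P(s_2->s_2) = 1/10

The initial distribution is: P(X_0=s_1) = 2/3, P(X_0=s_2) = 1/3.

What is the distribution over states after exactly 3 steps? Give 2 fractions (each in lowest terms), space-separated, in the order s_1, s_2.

Propagating the distribution step by step (d_{t+1} = d_t * P):
d_0 = (s_1=2/3, s_2=1/3)
  d_1[s_1] = 2/3*7/10 + 1/3*9/10 = 23/30
  d_1[s_2] = 2/3*3/10 + 1/3*1/10 = 7/30
d_1 = (s_1=23/30, s_2=7/30)
  d_2[s_1] = 23/30*7/10 + 7/30*9/10 = 56/75
  d_2[s_2] = 23/30*3/10 + 7/30*1/10 = 19/75
d_2 = (s_1=56/75, s_2=19/75)
  d_3[s_1] = 56/75*7/10 + 19/75*9/10 = 563/750
  d_3[s_2] = 56/75*3/10 + 19/75*1/10 = 187/750
d_3 = (s_1=563/750, s_2=187/750)

Answer: 563/750 187/750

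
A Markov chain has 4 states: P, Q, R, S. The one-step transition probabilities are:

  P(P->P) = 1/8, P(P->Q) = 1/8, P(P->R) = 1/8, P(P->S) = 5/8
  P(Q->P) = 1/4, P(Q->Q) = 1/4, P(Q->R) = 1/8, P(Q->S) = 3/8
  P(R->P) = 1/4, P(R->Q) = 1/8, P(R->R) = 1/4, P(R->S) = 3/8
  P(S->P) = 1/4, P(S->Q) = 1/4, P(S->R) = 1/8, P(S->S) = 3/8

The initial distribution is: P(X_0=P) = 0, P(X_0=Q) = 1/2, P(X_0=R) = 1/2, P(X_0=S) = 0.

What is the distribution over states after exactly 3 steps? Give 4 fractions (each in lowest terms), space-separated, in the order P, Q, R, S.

Propagating the distribution step by step (d_{t+1} = d_t * P):
d_0 = (P=0, Q=1/2, R=1/2, S=0)
  d_1[P] = 0*1/8 + 1/2*1/4 + 1/2*1/4 + 0*1/4 = 1/4
  d_1[Q] = 0*1/8 + 1/2*1/4 + 1/2*1/8 + 0*1/4 = 3/16
  d_1[R] = 0*1/8 + 1/2*1/8 + 1/2*1/4 + 0*1/8 = 3/16
  d_1[S] = 0*5/8 + 1/2*3/8 + 1/2*3/8 + 0*3/8 = 3/8
d_1 = (P=1/4, Q=3/16, R=3/16, S=3/8)
  d_2[P] = 1/4*1/8 + 3/16*1/4 + 3/16*1/4 + 3/8*1/4 = 7/32
  d_2[Q] = 1/4*1/8 + 3/16*1/4 + 3/16*1/8 + 3/8*1/4 = 25/128
  d_2[R] = 1/4*1/8 + 3/16*1/8 + 3/16*1/4 + 3/8*1/8 = 19/128
  d_2[S] = 1/4*5/8 + 3/16*3/8 + 3/16*3/8 + 3/8*3/8 = 7/16
d_2 = (P=7/32, Q=25/128, R=19/128, S=7/16)
  d_3[P] = 7/32*1/8 + 25/128*1/4 + 19/128*1/4 + 7/16*1/4 = 57/256
  d_3[Q] = 7/32*1/8 + 25/128*1/4 + 19/128*1/8 + 7/16*1/4 = 209/1024
  d_3[R] = 7/32*1/8 + 25/128*1/8 + 19/128*1/4 + 7/16*1/8 = 147/1024
  d_3[S] = 7/32*5/8 + 25/128*3/8 + 19/128*3/8 + 7/16*3/8 = 55/128
d_3 = (P=57/256, Q=209/1024, R=147/1024, S=55/128)

Answer: 57/256 209/1024 147/1024 55/128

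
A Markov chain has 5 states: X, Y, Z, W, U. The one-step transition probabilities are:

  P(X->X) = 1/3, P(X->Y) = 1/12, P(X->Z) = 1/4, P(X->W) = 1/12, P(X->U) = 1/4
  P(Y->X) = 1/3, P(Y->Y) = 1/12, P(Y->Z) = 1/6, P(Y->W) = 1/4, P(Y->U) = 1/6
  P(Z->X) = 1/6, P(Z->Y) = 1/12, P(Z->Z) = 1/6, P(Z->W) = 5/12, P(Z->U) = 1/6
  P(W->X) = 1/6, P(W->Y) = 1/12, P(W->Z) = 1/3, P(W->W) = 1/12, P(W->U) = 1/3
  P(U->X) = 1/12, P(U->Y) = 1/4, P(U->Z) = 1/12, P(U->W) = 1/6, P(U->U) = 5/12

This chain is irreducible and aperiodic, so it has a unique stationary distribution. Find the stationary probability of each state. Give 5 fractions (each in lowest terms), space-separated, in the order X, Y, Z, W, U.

The stationary distribution satisfies pi = pi * P, i.e.:
  pi_X = 1/3*pi_X + 1/3*pi_Y + 1/6*pi_Z + 1/6*pi_W + 1/12*pi_U
  pi_Y = 1/12*pi_X + 1/12*pi_Y + 1/12*pi_Z + 1/12*pi_W + 1/4*pi_U
  pi_Z = 1/4*pi_X + 1/6*pi_Y + 1/6*pi_Z + 1/3*pi_W + 1/12*pi_U
  pi_W = 1/12*pi_X + 1/4*pi_Y + 5/12*pi_Z + 1/12*pi_W + 1/6*pi_U
  pi_U = 1/4*pi_X + 1/6*pi_Y + 1/6*pi_Z + 1/3*pi_W + 5/12*pi_U
with normalization: pi_X + pi_Y + pi_Z + pi_W + pi_U = 1.

Using the first 4 balance equations plus normalization, the linear system A*pi = b is:
  [-2/3, 1/3, 1/6, 1/6, 1/12] . pi = 0
  [1/12, -11/12, 1/12, 1/12, 1/4] . pi = 0
  [1/4, 1/6, -5/6, 1/3, 1/12] . pi = 0
  [1/12, 1/4, 5/12, -11/12, 1/6] . pi = 0
  [1, 1, 1, 1, 1] . pi = 1

Solving yields:
  pi_X = 16/81
  pi_Y = 85/648
  pi_Z = 31/162
  pi_W = 125/648
  pi_U = 31/108

Verification (pi * P):
  16/81*1/3 + 85/648*1/3 + 31/162*1/6 + 125/648*1/6 + 31/108*1/12 = 16/81 = pi_X  (ok)
  16/81*1/12 + 85/648*1/12 + 31/162*1/12 + 125/648*1/12 + 31/108*1/4 = 85/648 = pi_Y  (ok)
  16/81*1/4 + 85/648*1/6 + 31/162*1/6 + 125/648*1/3 + 31/108*1/12 = 31/162 = pi_Z  (ok)
  16/81*1/12 + 85/648*1/4 + 31/162*5/12 + 125/648*1/12 + 31/108*1/6 = 125/648 = pi_W  (ok)
  16/81*1/4 + 85/648*1/6 + 31/162*1/6 + 125/648*1/3 + 31/108*5/12 = 31/108 = pi_U  (ok)

Answer: 16/81 85/648 31/162 125/648 31/108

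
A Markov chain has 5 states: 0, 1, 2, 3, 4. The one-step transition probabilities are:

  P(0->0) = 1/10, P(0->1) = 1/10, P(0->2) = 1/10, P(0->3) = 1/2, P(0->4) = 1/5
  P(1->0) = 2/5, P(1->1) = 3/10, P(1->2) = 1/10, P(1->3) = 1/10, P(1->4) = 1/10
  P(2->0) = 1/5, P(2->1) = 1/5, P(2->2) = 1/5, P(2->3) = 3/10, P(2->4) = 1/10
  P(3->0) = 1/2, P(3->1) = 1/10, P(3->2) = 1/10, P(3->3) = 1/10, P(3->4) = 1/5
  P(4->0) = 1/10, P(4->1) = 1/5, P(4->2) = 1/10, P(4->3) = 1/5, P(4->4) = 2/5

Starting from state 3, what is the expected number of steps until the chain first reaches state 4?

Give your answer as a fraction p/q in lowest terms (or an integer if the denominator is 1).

Answer: 40/7

Derivation:
Let h_i = expected steps to first reach 4 from state i.
Boundary: h_4 = 0.
First-step equations for the other states:
  h_0 = 1 + 1/10*h_0 + 1/10*h_1 + 1/10*h_2 + 1/2*h_3 + 1/5*h_4
  h_1 = 1 + 2/5*h_0 + 3/10*h_1 + 1/10*h_2 + 1/10*h_3 + 1/10*h_4
  h_2 = 1 + 1/5*h_0 + 1/5*h_1 + 1/5*h_2 + 3/10*h_3 + 1/10*h_4
  h_3 = 1 + 1/2*h_0 + 1/10*h_1 + 1/10*h_2 + 1/10*h_3 + 1/5*h_4

Substituting h_4 = 0 and rearranging gives the linear system (I - Q) h = 1:
  [9/10, -1/10, -1/10, -1/2] . (h_0, h_1, h_2, h_3) = 1
  [-2/5, 7/10, -1/10, -1/10] . (h_0, h_1, h_2, h_3) = 1
  [-1/5, -1/5, 4/5, -3/10] . (h_0, h_1, h_2, h_3) = 1
  [-1/2, -1/10, -1/10, 9/10] . (h_0, h_1, h_2, h_3) = 1

Solving yields:
  h_0 = 40/7
  h_1 = 45/7
  h_2 = 45/7
  h_3 = 40/7

Starting state is 3, so the expected hitting time is h_3 = 40/7.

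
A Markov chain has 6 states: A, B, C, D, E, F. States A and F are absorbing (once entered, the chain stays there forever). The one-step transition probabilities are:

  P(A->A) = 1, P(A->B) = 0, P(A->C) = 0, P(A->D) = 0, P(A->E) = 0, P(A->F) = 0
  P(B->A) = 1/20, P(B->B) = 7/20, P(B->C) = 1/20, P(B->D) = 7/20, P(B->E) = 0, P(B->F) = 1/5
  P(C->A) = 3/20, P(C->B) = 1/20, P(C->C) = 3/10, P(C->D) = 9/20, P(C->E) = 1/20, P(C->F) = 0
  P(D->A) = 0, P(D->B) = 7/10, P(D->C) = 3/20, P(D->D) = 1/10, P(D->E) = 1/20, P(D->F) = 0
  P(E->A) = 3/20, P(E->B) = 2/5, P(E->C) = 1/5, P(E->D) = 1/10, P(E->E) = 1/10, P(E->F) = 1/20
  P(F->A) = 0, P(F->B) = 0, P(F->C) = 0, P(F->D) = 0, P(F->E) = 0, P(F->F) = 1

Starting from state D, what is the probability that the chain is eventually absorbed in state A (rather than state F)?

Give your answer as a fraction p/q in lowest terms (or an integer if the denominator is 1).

Answer: 95/286

Derivation:
Let a_i = P(absorbed in A | start in state i).
Boundary conditions: a_A = 1, a_F = 0.
For each transient state i, a_i = sum_j P(i->j) * a_j:
  a_B = 1/20*a_A + 7/20*a_B + 1/20*a_C + 7/20*a_D + 0*a_E + 1/5*a_F
  a_C = 3/20*a_A + 1/20*a_B + 3/10*a_C + 9/20*a_D + 1/20*a_E + 0*a_F
  a_D = 0*a_A + 7/10*a_B + 3/20*a_C + 1/10*a_D + 1/20*a_E + 0*a_F
  a_E = 3/20*a_A + 2/5*a_B + 1/5*a_C + 1/10*a_D + 1/10*a_E + 1/20*a_F

Substituting a_A = 1 and a_F = 0, rearrange to (I - Q) a = r where r[i] = P(i -> A):
  [13/20, -1/20, -7/20, 0] . (a_B, a_C, a_D, a_E) = 1/20
  [-1/20, 7/10, -9/20, -1/20] . (a_B, a_C, a_D, a_E) = 3/20
  [-7/10, -3/20, 9/10, -1/20] . (a_B, a_C, a_D, a_E) = 0
  [-2/5, -1/5, -1/10, 9/10] . (a_B, a_C, a_D, a_E) = 3/20

Solving yields:
  a_B = 3265/11154
  a_C = 206/429
  a_D = 95/286
  a_E = 2456/5577

Starting state is D, so the absorption probability is a_D = 95/286.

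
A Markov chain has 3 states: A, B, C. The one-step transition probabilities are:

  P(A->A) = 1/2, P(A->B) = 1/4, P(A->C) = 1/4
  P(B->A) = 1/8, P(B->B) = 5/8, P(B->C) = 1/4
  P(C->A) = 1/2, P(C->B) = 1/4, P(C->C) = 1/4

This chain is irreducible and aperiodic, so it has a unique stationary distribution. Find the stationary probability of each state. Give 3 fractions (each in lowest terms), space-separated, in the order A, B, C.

The stationary distribution satisfies pi = pi * P, i.e.:
  pi_A = 1/2*pi_A + 1/8*pi_B + 1/2*pi_C
  pi_B = 1/4*pi_A + 5/8*pi_B + 1/4*pi_C
  pi_C = 1/4*pi_A + 1/4*pi_B + 1/4*pi_C
with normalization: pi_A + pi_B + pi_C = 1.

Using the first 2 balance equations plus normalization, the linear system A*pi = b is:
  [-1/2, 1/8, 1/2] . pi = 0
  [1/4, -3/8, 1/4] . pi = 0
  [1, 1, 1] . pi = 1

Solving yields:
  pi_A = 7/20
  pi_B = 2/5
  pi_C = 1/4

Verification (pi * P):
  7/20*1/2 + 2/5*1/8 + 1/4*1/2 = 7/20 = pi_A  (ok)
  7/20*1/4 + 2/5*5/8 + 1/4*1/4 = 2/5 = pi_B  (ok)
  7/20*1/4 + 2/5*1/4 + 1/4*1/4 = 1/4 = pi_C  (ok)

Answer: 7/20 2/5 1/4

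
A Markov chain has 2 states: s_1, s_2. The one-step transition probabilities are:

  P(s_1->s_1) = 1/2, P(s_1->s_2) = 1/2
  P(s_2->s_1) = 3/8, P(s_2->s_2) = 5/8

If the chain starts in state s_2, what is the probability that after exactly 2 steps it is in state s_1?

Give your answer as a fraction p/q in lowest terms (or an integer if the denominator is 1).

Answer: 27/64

Derivation:
Computing P^2 by repeated multiplication:
P^1 =
  s_1: [1/2, 1/2]
  s_2: [3/8, 5/8]
P^2 =
  s_1: [7/16, 9/16]
  s_2: [27/64, 37/64]

(P^2)[s_2 -> s_1] = 27/64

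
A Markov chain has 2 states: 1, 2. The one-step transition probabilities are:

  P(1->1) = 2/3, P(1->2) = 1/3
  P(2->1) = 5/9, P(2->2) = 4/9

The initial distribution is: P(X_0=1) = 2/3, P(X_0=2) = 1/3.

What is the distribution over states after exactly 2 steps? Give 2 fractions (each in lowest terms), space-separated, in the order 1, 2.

Answer: 152/243 91/243

Derivation:
Propagating the distribution step by step (d_{t+1} = d_t * P):
d_0 = (1=2/3, 2=1/3)
  d_1[1] = 2/3*2/3 + 1/3*5/9 = 17/27
  d_1[2] = 2/3*1/3 + 1/3*4/9 = 10/27
d_1 = (1=17/27, 2=10/27)
  d_2[1] = 17/27*2/3 + 10/27*5/9 = 152/243
  d_2[2] = 17/27*1/3 + 10/27*4/9 = 91/243
d_2 = (1=152/243, 2=91/243)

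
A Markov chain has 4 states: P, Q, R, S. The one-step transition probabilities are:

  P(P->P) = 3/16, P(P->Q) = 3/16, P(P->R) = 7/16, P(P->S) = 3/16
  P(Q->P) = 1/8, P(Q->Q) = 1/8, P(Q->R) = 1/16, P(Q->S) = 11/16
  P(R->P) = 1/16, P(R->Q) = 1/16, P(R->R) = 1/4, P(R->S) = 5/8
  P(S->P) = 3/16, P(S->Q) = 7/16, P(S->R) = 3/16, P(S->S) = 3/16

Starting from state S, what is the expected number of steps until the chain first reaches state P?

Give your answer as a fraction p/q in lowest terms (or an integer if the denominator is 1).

Answer: 1212/181

Derivation:
Let h_i = expected steps to first reach P from state i.
Boundary: h_P = 0.
First-step equations for the other states:
  h_Q = 1 + 1/8*h_P + 1/8*h_Q + 1/16*h_R + 11/16*h_S
  h_R = 1 + 1/16*h_P + 1/16*h_Q + 1/4*h_R + 5/8*h_S
  h_S = 1 + 3/16*h_P + 7/16*h_Q + 3/16*h_R + 3/16*h_S

Substituting h_P = 0 and rearranging gives the linear system (I - Q) h = 1:
  [7/8, -1/16, -11/16] . (h_Q, h_R, h_S) = 1
  [-1/16, 3/4, -5/8] . (h_Q, h_R, h_S) = 1
  [-7/16, -3/16, 13/16] . (h_Q, h_R, h_S) = 1

Solving yields:
  h_Q = 1256/181
  h_R = 1356/181
  h_S = 1212/181

Starting state is S, so the expected hitting time is h_S = 1212/181.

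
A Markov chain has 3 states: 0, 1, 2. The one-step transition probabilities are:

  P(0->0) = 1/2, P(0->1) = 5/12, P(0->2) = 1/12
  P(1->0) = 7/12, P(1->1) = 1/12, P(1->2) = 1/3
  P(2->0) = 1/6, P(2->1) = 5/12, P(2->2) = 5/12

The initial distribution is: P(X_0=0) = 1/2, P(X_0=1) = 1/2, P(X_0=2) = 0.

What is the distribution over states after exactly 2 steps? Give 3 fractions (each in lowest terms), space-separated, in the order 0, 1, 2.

Answer: 65/144 1/3 31/144

Derivation:
Propagating the distribution step by step (d_{t+1} = d_t * P):
d_0 = (0=1/2, 1=1/2, 2=0)
  d_1[0] = 1/2*1/2 + 1/2*7/12 + 0*1/6 = 13/24
  d_1[1] = 1/2*5/12 + 1/2*1/12 + 0*5/12 = 1/4
  d_1[2] = 1/2*1/12 + 1/2*1/3 + 0*5/12 = 5/24
d_1 = (0=13/24, 1=1/4, 2=5/24)
  d_2[0] = 13/24*1/2 + 1/4*7/12 + 5/24*1/6 = 65/144
  d_2[1] = 13/24*5/12 + 1/4*1/12 + 5/24*5/12 = 1/3
  d_2[2] = 13/24*1/12 + 1/4*1/3 + 5/24*5/12 = 31/144
d_2 = (0=65/144, 1=1/3, 2=31/144)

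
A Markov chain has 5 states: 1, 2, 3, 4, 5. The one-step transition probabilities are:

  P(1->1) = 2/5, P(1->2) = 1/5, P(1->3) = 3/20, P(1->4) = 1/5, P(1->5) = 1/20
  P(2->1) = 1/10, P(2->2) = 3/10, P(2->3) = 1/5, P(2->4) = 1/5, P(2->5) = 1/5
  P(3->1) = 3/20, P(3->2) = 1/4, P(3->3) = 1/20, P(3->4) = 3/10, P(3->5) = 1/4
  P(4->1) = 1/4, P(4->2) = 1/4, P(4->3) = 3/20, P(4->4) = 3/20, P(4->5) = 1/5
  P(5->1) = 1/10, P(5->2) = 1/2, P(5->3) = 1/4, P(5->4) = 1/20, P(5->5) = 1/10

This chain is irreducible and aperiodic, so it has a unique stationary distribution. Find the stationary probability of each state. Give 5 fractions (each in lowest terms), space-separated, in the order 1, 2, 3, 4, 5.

Answer: 14448/74549 22053/74549 12272/74549 13634/74549 12142/74549

Derivation:
The stationary distribution satisfies pi = pi * P, i.e.:
  pi_1 = 2/5*pi_1 + 1/10*pi_2 + 3/20*pi_3 + 1/4*pi_4 + 1/10*pi_5
  pi_2 = 1/5*pi_1 + 3/10*pi_2 + 1/4*pi_3 + 1/4*pi_4 + 1/2*pi_5
  pi_3 = 3/20*pi_1 + 1/5*pi_2 + 1/20*pi_3 + 3/20*pi_4 + 1/4*pi_5
  pi_4 = 1/5*pi_1 + 1/5*pi_2 + 3/10*pi_3 + 3/20*pi_4 + 1/20*pi_5
  pi_5 = 1/20*pi_1 + 1/5*pi_2 + 1/4*pi_3 + 1/5*pi_4 + 1/10*pi_5
with normalization: pi_1 + pi_2 + pi_3 + pi_4 + pi_5 = 1.

Using the first 4 balance equations plus normalization, the linear system A*pi = b is:
  [-3/5, 1/10, 3/20, 1/4, 1/10] . pi = 0
  [1/5, -7/10, 1/4, 1/4, 1/2] . pi = 0
  [3/20, 1/5, -19/20, 3/20, 1/4] . pi = 0
  [1/5, 1/5, 3/10, -17/20, 1/20] . pi = 0
  [1, 1, 1, 1, 1] . pi = 1

Solving yields:
  pi_1 = 14448/74549
  pi_2 = 22053/74549
  pi_3 = 12272/74549
  pi_4 = 13634/74549
  pi_5 = 12142/74549

Verification (pi * P):
  14448/74549*2/5 + 22053/74549*1/10 + 12272/74549*3/20 + 13634/74549*1/4 + 12142/74549*1/10 = 14448/74549 = pi_1  (ok)
  14448/74549*1/5 + 22053/74549*3/10 + 12272/74549*1/4 + 13634/74549*1/4 + 12142/74549*1/2 = 22053/74549 = pi_2  (ok)
  14448/74549*3/20 + 22053/74549*1/5 + 12272/74549*1/20 + 13634/74549*3/20 + 12142/74549*1/4 = 12272/74549 = pi_3  (ok)
  14448/74549*1/5 + 22053/74549*1/5 + 12272/74549*3/10 + 13634/74549*3/20 + 12142/74549*1/20 = 13634/74549 = pi_4  (ok)
  14448/74549*1/20 + 22053/74549*1/5 + 12272/74549*1/4 + 13634/74549*1/5 + 12142/74549*1/10 = 12142/74549 = pi_5  (ok)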